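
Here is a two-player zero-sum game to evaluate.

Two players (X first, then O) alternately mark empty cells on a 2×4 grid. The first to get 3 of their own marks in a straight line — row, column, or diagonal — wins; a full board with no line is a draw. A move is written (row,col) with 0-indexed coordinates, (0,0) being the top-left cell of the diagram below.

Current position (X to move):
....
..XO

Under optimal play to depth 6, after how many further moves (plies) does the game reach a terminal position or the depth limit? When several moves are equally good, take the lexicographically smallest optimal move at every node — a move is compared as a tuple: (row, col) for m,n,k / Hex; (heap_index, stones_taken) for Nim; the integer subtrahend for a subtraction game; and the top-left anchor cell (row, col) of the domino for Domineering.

[..../..XO] X move#1: (0,0):+0/X.../..XO*, (0,1):+0/.X../..XO, (0,2):+0/..X./..XO, (0,3):+0/...X/..XO, (1,0):+0/..../X.XO, (1,1):+0/..../.XXO
[X.../..XO] O move#2: (0,1):+0/XO../..XO*, (0,2):+0/X.O./..XO, (0,3):+0/X..O/..XO, (1,0):+0/X.../O.XO, (1,1):+0/X.../.OXO
[XO../..XO] X move#3: (0,2):+0/XOX./..XO*, (0,3):+0/XO.X/..XO, (1,0):+0/XO../X.XO, (1,1):+0/XO../.XXO
[XOX./..XO] O move#4: (0,3):+0/XOXO/..XO*, (1,0):+0/XOX./O.XO, (1,1):+0/XOX./.OXO
[XOXO/..XO] X move#5: (1,0):+0/XOXO/X.XO*, (1,1):+0/XOXO/.XXO
[XOXO/X.XO] O move#6: (1,1):+0/XOXO/XOXO*
[XOXO/XOXO] end (terminal +0, X#7); searched ..../..XO to 6

PV length from [..../..XO]: 6 plies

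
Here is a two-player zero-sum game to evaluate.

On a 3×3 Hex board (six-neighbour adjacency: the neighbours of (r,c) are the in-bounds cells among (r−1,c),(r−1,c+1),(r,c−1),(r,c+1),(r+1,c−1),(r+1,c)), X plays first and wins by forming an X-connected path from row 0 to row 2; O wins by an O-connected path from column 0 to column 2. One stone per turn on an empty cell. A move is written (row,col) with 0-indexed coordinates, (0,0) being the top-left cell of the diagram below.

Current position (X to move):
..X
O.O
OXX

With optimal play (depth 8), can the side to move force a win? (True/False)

X winning at [..X/O.O/OXX]: True

p1 X@[..X/O.O/OXX]: (0,0)[X.X/O.O/OXX]-1 (0,1)[.XX/O.O/OXX]-1 (1,1)[..X/OXO/OXX]+1*
p2 O@[..X/OXO/OXX] terminal -1; root [..X/O.O/OXX] d8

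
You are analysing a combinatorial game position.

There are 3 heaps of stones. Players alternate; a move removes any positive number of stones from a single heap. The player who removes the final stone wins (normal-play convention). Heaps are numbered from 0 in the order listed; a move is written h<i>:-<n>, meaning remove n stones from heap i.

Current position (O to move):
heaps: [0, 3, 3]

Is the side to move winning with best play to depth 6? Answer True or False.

ply 1, O at (0,3,3) | h1:-1=-1→(0,2,3)*; h1:-2=-1→(0,1,3); h1:-3=-1→(0,0,3); h2:-1=-1→(0,3,2); h2:-2=-1→(0,3,1); h2:-3=-1→(0,3,0)
ply 2, X at (0,2,3) | h1:-1=-1→(0,1,3); h1:-2=-1→(0,0,3); h2:-1=+1→(0,2,2)*; h2:-2=-1→(0,2,1); h2:-3=-1→(0,2,0)
ply 3, O at (0,2,2) | h1:-1=-1→(0,1,2)*; h1:-2=-1→(0,0,2); h2:-1=-1→(0,2,1); h2:-2=-1→(0,2,0)
ply 4, X at (0,1,2) | h1:-1=-1→(0,0,2); h2:-1=+1→(0,1,1)*; h2:-2=-1→(0,1,0)
ply 5, O at (0,1,1) | h1:-1=-1→(0,0,1)*; h2:-1=-1→(0,1,0)
ply 6, X at (0,0,1) | h2:-1=+1→(0,0,0)*
ply 7: (0,0,0) is terminal -1 (O); from (0,3,3) depth 6

O winning at [(0,3,3)]: False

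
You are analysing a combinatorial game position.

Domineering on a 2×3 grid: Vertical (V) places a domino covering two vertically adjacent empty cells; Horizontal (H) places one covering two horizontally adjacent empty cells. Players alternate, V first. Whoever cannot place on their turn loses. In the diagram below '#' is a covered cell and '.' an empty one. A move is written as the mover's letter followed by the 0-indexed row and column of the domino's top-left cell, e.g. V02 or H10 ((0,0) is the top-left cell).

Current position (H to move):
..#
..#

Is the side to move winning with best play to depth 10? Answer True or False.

p1 H@[..#/..#]: H00[###/..#]+1* H10[..#/###]+1
p2 V@[###/..#] terminal -1; root [..#/..#] d10

H winning at [..#/..#]: True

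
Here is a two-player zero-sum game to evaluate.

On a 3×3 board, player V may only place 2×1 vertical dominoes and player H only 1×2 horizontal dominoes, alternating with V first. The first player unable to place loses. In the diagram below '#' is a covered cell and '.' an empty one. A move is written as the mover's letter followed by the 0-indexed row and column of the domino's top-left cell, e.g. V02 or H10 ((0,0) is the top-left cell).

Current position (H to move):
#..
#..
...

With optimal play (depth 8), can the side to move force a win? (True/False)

p1 H@[#../#../...]: H01[###/#../...]-1 H11[#../###/...]+1* H20[#../#../##.]-1 H21[#../#../.##]-1
p2 V@[#../###/...] terminal -1; root [#../#../...] d8

H winning at [#../#../...]: True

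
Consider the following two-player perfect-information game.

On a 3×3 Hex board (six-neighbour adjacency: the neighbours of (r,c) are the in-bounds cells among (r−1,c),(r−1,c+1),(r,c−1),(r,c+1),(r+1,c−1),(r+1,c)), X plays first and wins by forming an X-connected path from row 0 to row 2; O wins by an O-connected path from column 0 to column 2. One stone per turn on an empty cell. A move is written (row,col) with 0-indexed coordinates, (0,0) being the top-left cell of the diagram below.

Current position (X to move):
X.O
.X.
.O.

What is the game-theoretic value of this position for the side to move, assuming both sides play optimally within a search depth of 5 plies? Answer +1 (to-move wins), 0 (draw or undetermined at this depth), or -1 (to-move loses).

value(X.O/.X./.O., X) = +1

p1 X@[X.O/.X./.O.]: (0,1)[XXO/.X./.O.]-1 (1,0)[X.O/XX./.O.]-1 (1,2)[X.O/.XX/.O.]+1* (2,0)[X.O/.X./XO.]+1 (2,2)[X.O/.X./.OX]+1
p2 O@[X.O/.XX/.O.]: (0,1)[XOO/.XX/.O.]-1* (1,0)[X.O/OXX/.O.]-1 (2,0)[X.O/.XX/OO.]-1 (2,2)[X.O/.XX/.OO]-1
p3 X@[XOO/.XX/.O.]: (1,0)[XOO/XXX/.O.]+1* (2,0)[XOO/.XX/XO.]-1 (2,2)[XOO/.XX/.OX]-1
p4 O@[XOO/XXX/.O.]: (2,0)[XOO/XXX/OO.]-1* (2,2)[XOO/XXX/.OO]-1
p5 X@[XOO/XXX/OO.]: (2,2)[XOO/XXX/OOX]+1*
p6 O@[XOO/XXX/OOX] terminal -1; root [X.O/.X./.O.] d5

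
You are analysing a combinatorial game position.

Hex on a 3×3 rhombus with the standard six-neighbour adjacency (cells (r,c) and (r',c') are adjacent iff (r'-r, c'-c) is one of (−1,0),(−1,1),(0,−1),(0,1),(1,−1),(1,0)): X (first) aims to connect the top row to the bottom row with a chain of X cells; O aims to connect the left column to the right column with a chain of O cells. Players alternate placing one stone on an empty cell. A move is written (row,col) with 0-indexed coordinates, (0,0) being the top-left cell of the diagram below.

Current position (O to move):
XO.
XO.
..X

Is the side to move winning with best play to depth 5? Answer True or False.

O winning at [XO./XO./..X]: True

ply 1, O at XO./XO./..X | (0,2)=-1→XOO/XO./..X; (1,2)=-1→XO./XOO/..X; (2,0)=+1→XO./XO./O.X*; (2,1)=-1→XO./XO./.OX
ply 2, X at XO./XO./O.X | (0,2)=-1→XOX/XO./O.X*; (1,2)=-1→XO./XOX/O.X; (2,1)=-1→XO./XO./OXX
ply 3, O at XOX/XO./O.X | (1,2)=+1→XOX/XOO/O.X*; (2,1)=-1→XOX/XO./OOX
ply 4: XOX/XOO/O.X is terminal -1 (X); from XO./XO./..X depth 5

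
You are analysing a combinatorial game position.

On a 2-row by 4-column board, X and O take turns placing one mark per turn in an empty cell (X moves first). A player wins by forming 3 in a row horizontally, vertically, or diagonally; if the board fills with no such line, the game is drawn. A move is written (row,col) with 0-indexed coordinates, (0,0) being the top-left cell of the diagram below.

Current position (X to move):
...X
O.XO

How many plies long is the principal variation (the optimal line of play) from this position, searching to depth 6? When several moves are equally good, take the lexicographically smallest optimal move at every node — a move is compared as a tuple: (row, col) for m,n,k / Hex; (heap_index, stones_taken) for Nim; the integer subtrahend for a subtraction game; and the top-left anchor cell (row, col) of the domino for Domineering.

p1 X@[...X/O.XO]: (0,0)[X..X/O.XO]+0* (0,1)[.X.X/O.XO]+0 (0,2)[..XX/O.XO]+0 (1,1)[...X/OXXO]+0
p2 O@[X..X/O.XO]: (0,1)[XO.X/O.XO]+0* (0,2)[X.OX/O.XO]+0 (1,1)[X..X/OOXO]+0
p3 X@[XO.X/O.XO]: (0,2)[XOXX/O.XO]+0* (1,1)[XO.X/OXXO]+0
p4 O@[XOXX/O.XO]: (1,1)[XOXX/OOXO]+0*
p5 X@[XOXX/OOXO] terminal +0; root [...X/O.XO] d6

PV length from [...X/O.XO]: 4 plies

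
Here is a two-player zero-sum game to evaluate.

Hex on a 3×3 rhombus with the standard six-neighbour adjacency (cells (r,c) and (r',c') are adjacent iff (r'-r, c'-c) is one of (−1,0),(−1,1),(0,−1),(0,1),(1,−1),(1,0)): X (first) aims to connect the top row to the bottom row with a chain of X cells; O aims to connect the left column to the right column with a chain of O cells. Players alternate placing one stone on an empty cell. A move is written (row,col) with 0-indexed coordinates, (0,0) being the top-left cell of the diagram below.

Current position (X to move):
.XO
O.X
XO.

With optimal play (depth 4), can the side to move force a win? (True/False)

[.XO/O.X/XO.] X move#1: (0,0):-1/XXO/O.X/XO., (1,1):+1/.XO/OXX/XO.*, (2,2):-1/.XO/O.X/XOX
[.XO/OXX/XO.] end (terminal -1, O#2); searched .XO/O.X/XO. to 4

X winning at [.XO/O.X/XO.]: True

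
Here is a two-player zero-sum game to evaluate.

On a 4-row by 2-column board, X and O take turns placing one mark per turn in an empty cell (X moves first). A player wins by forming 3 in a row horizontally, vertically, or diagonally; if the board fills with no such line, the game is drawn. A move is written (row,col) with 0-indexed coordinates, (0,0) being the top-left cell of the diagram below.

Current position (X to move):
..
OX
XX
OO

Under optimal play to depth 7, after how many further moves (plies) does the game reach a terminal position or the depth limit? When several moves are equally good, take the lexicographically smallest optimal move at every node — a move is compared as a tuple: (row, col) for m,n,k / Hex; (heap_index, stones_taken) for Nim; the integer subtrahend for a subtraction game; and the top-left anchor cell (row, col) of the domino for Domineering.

ply 1, X at ../OX/XX/OO | (0,0)=+0→X./OX/XX/OO; (0,1)=+1→.X/OX/XX/OO*
ply 2: .X/OX/XX/OO is terminal -1 (O); from ../OX/XX/OO depth 7

PV length from [../OX/XX/OO]: 1 ply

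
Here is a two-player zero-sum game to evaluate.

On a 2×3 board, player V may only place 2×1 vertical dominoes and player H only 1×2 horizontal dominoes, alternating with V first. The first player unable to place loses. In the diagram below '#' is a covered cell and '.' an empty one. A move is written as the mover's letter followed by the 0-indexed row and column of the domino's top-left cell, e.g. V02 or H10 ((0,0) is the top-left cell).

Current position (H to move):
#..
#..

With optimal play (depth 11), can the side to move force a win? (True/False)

H winning at [#../#..]: True

p1 H@[#../#..]: H01[###/#..]+1* H11[#../###]+1
p2 V@[###/#..] terminal -1; root [#../#..] d11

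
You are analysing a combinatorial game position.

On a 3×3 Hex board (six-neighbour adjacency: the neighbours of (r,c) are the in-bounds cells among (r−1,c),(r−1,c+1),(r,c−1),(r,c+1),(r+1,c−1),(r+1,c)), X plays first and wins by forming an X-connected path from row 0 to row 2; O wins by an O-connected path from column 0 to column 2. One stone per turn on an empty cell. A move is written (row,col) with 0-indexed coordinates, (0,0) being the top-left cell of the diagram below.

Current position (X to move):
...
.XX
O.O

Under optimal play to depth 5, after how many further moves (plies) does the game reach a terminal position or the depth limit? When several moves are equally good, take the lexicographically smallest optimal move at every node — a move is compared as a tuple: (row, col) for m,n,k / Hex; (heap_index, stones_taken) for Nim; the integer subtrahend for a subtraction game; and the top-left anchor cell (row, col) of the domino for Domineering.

PV length from [.../.XX/O.O]: 3 plies

[.../.XX/O.O] X move#1: (0,0):-1/X../.XX/O.O, (0,1):-1/.X./.XX/O.O, (0,2):-1/..X/.XX/O.O, (1,0):-1/.../XXX/O.O, (2,1):+1/.../.XX/OXO*
[.../.XX/OXO] O move#2: (0,0):-1/O../.XX/OXO*, (0,1):-1/.O./.XX/OXO, (0,2):-1/..O/.XX/OXO, (1,0):-1/.../OXX/OXO
[O../.XX/OXO] X move#3: (0,1):+1/OX./.XX/OXO*, (0,2):+1/O.X/.XX/OXO, (1,0):+1/O../XXX/OXO
[OX./.XX/OXO] end (terminal -1, O#4); searched .../.XX/O.O to 5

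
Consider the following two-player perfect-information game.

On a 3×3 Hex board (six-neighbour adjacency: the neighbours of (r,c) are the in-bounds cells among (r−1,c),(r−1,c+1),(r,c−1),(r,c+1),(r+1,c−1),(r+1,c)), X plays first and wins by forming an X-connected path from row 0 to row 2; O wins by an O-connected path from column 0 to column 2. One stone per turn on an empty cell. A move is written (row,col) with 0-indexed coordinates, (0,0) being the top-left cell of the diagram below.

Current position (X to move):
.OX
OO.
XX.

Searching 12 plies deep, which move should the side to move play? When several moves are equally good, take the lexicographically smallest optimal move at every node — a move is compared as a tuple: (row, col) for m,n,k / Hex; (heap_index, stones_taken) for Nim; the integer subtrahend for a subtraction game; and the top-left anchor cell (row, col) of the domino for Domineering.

X's best at [.OX/OO./XX.]: (1,2)

ply 1, X at .OX/OO./XX. | (0,0)=-1→XOX/OO./XX.; (1,2)=+1→.OX/OOX/XX.*; (2,2)=-1→.OX/OO./XXX
ply 2: .OX/OOX/XX. is terminal -1 (O); from .OX/OO./XX. depth 12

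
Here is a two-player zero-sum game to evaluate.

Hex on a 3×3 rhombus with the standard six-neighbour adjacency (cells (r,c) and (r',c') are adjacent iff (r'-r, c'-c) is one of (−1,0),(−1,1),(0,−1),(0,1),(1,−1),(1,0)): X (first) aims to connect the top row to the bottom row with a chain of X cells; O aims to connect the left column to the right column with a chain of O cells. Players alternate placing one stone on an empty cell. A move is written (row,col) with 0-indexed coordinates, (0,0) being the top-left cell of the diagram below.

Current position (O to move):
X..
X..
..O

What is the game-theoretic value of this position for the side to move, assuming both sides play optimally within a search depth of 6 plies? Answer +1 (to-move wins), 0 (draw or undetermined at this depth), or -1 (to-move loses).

value(X../X../..O, O) = +1

ply 1, O at X../X../..O | (0,1)=-1→XO./X../..O; (0,2)=-1→X.O/X../..O; (1,1)=-1→X../XO./..O; (1,2)=-1→X../X.O/..O; (2,0)=+1→X../X../O.O*; (2,1)=-1→X../X../.OO
ply 2, X at X../X../O.O | (0,1)=-1→XX./X../O.O*; (0,2)=-1→X.X/X../O.O; (1,1)=-1→X../XX./O.O; (1,2)=-1→X../X.X/O.O; (2,1)=-1→X../X../OXO
ply 3, O at XX./X../O.O | (0,2)=+1→XXO/X../O.O*; (1,1)=+1→XX./XO./O.O; (1,2)=+1→XX./X.O/O.O; (2,1)=+1→XX./X../OOO
ply 4, X at XXO/X../O.O | (1,1)=-1→XXO/XX./O.O*; (1,2)=-1→XXO/X.X/O.O; (2,1)=-1→XXO/X../OXO
ply 5, O at XXO/XX./O.O | (1,2)=-1→XXO/XXO/O.O; (2,1)=+1→XXO/XX./OOO*
ply 6: XXO/XX./OOO is terminal -1 (X); from X../X../..O depth 6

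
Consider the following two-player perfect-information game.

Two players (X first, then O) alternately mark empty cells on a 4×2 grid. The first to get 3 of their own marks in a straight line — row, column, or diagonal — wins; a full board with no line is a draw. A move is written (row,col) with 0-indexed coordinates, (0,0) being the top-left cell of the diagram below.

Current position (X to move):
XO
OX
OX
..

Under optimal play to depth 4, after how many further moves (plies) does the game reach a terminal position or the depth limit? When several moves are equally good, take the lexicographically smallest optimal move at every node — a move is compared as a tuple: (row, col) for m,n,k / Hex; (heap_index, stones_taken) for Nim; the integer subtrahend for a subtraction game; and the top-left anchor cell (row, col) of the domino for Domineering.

PV length from [XO/OX/OX/..]: 1 ply

[XO/OX/OX/..] X move#1: (3,0):+0/XO/OX/OX/X., (3,1):+1/XO/OX/OX/.X*
[XO/OX/OX/.X] end (terminal -1, O#2); searched XO/OX/OX/.. to 4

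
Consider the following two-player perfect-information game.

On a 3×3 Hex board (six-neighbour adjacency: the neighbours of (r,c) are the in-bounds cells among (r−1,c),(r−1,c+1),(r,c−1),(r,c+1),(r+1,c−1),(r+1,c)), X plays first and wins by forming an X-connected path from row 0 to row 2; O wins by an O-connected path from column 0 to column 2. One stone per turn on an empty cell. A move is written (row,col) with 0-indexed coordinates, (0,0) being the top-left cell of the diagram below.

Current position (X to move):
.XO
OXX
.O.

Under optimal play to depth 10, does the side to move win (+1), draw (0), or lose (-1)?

value(.XO/OXX/.O., X) = +1

[.XO/OXX/.O.] X move#1: (0,0):+1/XXO/OXX/.O.*, (2,0):+1/.XO/OXX/XO., (2,2):+1/.XO/OXX/.OX
[XXO/OXX/.O.] O move#2: (2,0):-1/XXO/OXX/OO.*, (2,2):-1/XXO/OXX/.OO
[XXO/OXX/OO.] X move#3: (2,2):+1/XXO/OXX/OOX*
[XXO/OXX/OOX] end (terminal -1, O#4); searched .XO/OXX/.O. to 10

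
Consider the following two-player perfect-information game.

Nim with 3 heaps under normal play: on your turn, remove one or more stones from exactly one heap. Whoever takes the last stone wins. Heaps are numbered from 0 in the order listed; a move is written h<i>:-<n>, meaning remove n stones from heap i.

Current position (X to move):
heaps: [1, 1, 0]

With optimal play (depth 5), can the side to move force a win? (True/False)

X winning at [(1,1,0)]: False

[(1,1,0)] X move#1: h0:-1:-1/(0,1,0)*, h1:-1:-1/(1,0,0)
[(0,1,0)] O move#2: h1:-1:+1/(0,0,0)*
[(0,0,0)] end (terminal -1, X#3); searched (1,1,0) to 5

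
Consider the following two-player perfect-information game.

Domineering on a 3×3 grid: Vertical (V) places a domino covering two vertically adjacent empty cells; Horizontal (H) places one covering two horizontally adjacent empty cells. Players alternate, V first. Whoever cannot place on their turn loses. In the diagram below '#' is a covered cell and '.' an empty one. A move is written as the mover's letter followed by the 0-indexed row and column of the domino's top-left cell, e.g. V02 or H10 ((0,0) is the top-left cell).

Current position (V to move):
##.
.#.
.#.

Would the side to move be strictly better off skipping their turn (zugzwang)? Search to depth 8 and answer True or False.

ply 1, V at ##./.#./.#. | V02=+1→###/.##/.#.*; V10=+1→##./##./##.; V12=+1→##./.##/.##
ply 2: ###/.##/.#. is terminal -1 (H); from ##./.#./.#. depth 8
suppose V passes — search the same position with H to move:
pass> ply 1: ##./.#./.#. is terminal -1 (H); from ##./.#./.#. depth 8
for V: play +1, pass +1

zugzwang(##./.#./.#., V) = False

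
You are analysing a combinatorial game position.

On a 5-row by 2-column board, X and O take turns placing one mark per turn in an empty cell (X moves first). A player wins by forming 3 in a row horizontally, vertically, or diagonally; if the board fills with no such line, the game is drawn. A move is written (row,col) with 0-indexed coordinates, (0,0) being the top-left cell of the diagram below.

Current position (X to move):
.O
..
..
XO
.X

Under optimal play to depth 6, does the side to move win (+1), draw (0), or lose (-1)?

value(.O/../../XO/.X, X) = +1

[.O/../../XO/.X] X move#1: (0,0):+0/XO/../../XO/.X, (1,0):+0/.O/X./../XO/.X, (1,1):+0/.O/.X/../XO/.X, (2,0):+1/.O/../X./XO/.X*, (2,1):+0/.O/../.X/XO/.X, (4,0):+0/.O/../../XO/XX
[.O/../X./XO/.X] O move#2: (0,0):-1/OO/../X./XO/.X*, (1,0):-1/.O/O./X./XO/.X, (1,1):-1/.O/.O/X./XO/.X, (2,1):-1/.O/../XO/XO/.X, (4,0):-1/.O/../X./XO/OX
[OO/../X./XO/.X] X move#3: (1,0):+1/OO/X./X./XO/.X*, (1,1):+1/OO/.X/X./XO/.X, (2,1):+1/OO/../XX/XO/.X, (4,0):+1/OO/../X./XO/XX
[OO/X./X./XO/.X] end (terminal -1, O#4); searched .O/../../XO/.X to 6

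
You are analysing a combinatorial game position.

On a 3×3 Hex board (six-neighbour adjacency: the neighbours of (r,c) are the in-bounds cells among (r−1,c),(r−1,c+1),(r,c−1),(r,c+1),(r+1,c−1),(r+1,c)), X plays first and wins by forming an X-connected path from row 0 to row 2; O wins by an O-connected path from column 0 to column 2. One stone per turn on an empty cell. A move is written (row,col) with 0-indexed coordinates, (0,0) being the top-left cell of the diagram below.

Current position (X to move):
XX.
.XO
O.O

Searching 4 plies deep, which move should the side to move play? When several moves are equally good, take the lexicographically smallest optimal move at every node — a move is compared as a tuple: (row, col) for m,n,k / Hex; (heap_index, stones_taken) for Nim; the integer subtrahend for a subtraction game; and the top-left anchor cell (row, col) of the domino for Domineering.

ply 1, X at XX./.XO/O.O | (0,2)=-1→XXX/.XO/O.O; (1,0)=-1→XX./XXO/O.O; (2,1)=+1→XX./.XO/OXO*
ply 2: XX./.XO/OXO is terminal -1 (O); from XX./.XO/O.O depth 4

X's best at [XX./.XO/O.O]: (2,1)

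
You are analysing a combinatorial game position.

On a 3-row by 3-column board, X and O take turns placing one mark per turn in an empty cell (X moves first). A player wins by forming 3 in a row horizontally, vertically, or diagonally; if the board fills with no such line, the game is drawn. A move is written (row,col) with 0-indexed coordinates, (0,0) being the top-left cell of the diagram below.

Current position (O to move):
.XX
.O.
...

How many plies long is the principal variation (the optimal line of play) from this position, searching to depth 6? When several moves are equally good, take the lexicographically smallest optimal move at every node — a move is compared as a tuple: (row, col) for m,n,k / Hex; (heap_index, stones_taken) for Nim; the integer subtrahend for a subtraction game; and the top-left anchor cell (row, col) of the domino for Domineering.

[.XX/.O./...] O move#1: (0,0):+0/OXX/.O./...*, (1,0):-1/.XX/OO./..., (1,2):-1/.XX/.OO/..., (2,0):-1/.XX/.O./O.., (2,1):-1/.XX/.O./.O., (2,2):-1/.XX/.O./..O
[OXX/.O./...] X move#2: (1,0):-1/OXX/XO./..., (1,2):-1/OXX/.OX/..., (2,0):-1/OXX/.O./X.., (2,1):-1/OXX/.O./.X., (2,2):+0/OXX/.O./..X*
[OXX/.O./..X] O move#3: (1,0):-1/OXX/OO./..X, (1,2):+0/OXX/.OO/..X*, (2,0):-1/OXX/.O./O.X, (2,1):-1/OXX/.O./.OX
[OXX/.OO/..X] X move#4: (1,0):+0/OXX/XOO/..X*, (2,0):-1/OXX/.OO/X.X, (2,1):-1/OXX/.OO/.XX
[OXX/XOO/..X] O move#5: (2,0):+0/OXX/XOO/O.X*, (2,1):+0/OXX/XOO/.OX
[OXX/XOO/O.X] X move#6: (2,1):+0/OXX/XOO/OXX*
[OXX/XOO/OXX] end (terminal +0, O#7); searched .XX/.O./... to 6

PV length from [.XX/.O./...]: 6 plies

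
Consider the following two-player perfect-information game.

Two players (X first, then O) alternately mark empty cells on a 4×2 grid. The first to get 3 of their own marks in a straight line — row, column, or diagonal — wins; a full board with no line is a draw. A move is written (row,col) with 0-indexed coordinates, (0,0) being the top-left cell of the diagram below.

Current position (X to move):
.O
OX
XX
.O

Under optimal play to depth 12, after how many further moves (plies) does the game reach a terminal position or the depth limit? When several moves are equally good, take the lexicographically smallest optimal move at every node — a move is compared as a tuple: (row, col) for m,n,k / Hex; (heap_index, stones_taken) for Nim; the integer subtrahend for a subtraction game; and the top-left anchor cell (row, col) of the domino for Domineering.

PV length from [.O/OX/XX/.O]: 2 plies

[.O/OX/XX/.O] X move#1: (0,0):+0/XO/OX/XX/.O*, (3,0):+0/.O/OX/XX/XO
[XO/OX/XX/.O] O move#2: (3,0):+0/XO/OX/XX/OO*
[XO/OX/XX/OO] end (terminal +0, X#3); searched .O/OX/XX/.O to 12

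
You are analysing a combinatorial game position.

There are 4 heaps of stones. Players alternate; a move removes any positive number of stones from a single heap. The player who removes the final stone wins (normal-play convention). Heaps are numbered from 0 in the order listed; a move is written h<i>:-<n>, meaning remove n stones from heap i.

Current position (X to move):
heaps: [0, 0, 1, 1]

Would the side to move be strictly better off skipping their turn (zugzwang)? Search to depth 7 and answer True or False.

zugzwang((0,0,1,1), X) = True

p1 X@[(0,0,1,1)]: h2:-1[(0,0,0,1)]-1* h3:-1[(0,0,1,0)]-1
p2 O@[(0,0,0,1)]: h3:-1[(0,0,0,0)]+1*
p3 X@[(0,0,0,0)] terminal -1; root [(0,0,1,1)] d7
suppose X passes — search the same position with O to move:
pass> p1 O@[(0,0,1,1)]: h2:-1[(0,0,0,1)]-1* h3:-1[(0,0,1,0)]-1
pass> p2 X@[(0,0,0,1)]: h3:-1[(0,0,0,0)]+1*
pass> p3 O@[(0,0,0,0)] terminal -1; root [(0,0,1,1)] d7
for X: play -1, pass +1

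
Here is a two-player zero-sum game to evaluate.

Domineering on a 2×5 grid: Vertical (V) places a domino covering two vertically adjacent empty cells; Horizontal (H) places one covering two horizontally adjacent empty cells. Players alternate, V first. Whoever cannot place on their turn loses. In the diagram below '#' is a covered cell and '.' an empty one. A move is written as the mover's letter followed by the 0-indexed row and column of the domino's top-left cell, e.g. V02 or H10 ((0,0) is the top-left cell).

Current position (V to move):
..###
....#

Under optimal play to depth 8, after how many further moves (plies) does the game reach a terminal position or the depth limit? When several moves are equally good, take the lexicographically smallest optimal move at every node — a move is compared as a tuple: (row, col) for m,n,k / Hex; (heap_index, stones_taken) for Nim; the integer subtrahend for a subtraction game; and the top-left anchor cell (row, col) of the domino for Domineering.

PV length from [..###/....#]: 3 plies

ply 1, V at ..###/....# | V00=-1→#.###/#...#; V01=+1→.####/.#..#*
ply 2, H at .####/.#..# | H12=-1→.####/.####*
ply 3, V at .####/.#### | V00=+1→#####/#####*
ply 4: #####/##### is terminal -1 (H); from ..###/....# depth 8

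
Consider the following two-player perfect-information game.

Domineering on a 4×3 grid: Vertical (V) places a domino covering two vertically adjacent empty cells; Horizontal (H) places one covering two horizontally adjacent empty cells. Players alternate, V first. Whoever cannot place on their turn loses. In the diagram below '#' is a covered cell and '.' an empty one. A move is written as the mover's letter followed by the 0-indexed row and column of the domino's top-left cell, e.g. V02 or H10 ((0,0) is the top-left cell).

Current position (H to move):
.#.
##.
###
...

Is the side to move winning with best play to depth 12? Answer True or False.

[.#./##./###/...] H move#1: H30:-1/.#./##./###/##.*, H31:-1/.#./##./###/.##
[.#./##./###/##.] V move#2: V02:+1/.##/###/###/##.*
[.##/###/###/##.] end (terminal -1, H#3); searched .#./##./###/... to 12

H winning at [.#./##./###/...]: False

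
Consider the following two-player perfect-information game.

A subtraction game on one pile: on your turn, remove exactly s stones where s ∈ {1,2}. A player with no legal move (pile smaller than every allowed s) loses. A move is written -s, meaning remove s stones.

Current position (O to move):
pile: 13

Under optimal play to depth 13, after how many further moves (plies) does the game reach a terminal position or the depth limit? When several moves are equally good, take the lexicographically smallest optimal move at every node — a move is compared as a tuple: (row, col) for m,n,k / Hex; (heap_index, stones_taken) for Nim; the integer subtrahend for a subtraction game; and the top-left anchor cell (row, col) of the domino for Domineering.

p1 O@[13]: -1[12]+1* -2[11]-1
p2 X@[12]: -1[11]-1* -2[10]-1
p3 O@[11]: -1[10]-1 -2[9]+1*
p4 X@[9]: -1[8]-1* -2[7]-1
p5 O@[8]: -1[7]-1 -2[6]+1*
p6 X@[6]: -1[5]-1* -2[4]-1
p7 O@[5]: -1[4]-1 -2[3]+1*
p8 X@[3]: -1[2]-1* -2[1]-1
p9 O@[2]: -1[1]-1 -2[0]+1*
p10 X@[0] terminal -1; root [13] d13

PV length from [13]: 9 plies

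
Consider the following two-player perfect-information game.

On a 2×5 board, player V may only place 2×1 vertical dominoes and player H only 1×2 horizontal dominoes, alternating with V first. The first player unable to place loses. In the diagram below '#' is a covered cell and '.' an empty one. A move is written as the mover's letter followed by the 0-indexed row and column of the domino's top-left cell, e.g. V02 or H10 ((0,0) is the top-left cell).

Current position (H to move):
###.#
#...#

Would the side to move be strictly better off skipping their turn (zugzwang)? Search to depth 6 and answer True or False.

zugzwang(###.#/#...#, H) = False

[###.#/#...#] H move#1: H11:-1/###.#/###.#, H12:+1/###.#/#.###*
[###.#/#.###] end (terminal -1, V#2); searched ###.#/#...# to 6
pass branch (V moves first from the same position):
  | [###.#/#...#] V move#1: V03:-1/#####/#..##*
  | [#####/#..##] H move#2: H11:+1/#####/#####*
  | [#####/#####] end (terminal -1, V#3); searched ###.#/#...# to 6
H moving scores +1; H passing scores +1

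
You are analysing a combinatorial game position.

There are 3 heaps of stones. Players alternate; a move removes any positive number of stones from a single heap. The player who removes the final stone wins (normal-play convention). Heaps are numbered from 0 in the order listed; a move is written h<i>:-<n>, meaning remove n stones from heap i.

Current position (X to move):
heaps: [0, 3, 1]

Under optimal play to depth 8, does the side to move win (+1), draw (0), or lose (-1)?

ply 1, X at (0,3,1) | h1:-1=-1→(0,2,1); h1:-2=+1→(0,1,1)*; h1:-3=-1→(0,0,1); h2:-1=-1→(0,3,0)
ply 2, O at (0,1,1) | h1:-1=-1→(0,0,1)*; h2:-1=-1→(0,1,0)
ply 3, X at (0,0,1) | h2:-1=+1→(0,0,0)*
ply 4: (0,0,0) is terminal -1 (O); from (0,3,1) depth 8

value((0,3,1), X) = +1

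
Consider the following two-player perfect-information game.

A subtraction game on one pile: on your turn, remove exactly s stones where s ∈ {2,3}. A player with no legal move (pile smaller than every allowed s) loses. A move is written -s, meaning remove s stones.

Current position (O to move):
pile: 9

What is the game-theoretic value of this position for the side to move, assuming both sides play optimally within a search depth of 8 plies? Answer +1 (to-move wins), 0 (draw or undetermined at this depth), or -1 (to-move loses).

value(9, O) = +1

[9] O move#1: -2:-1/7, -3:+1/6*
[6] X move#2: -2:-1/4*, -3:-1/3
[4] O move#3: -2:-1/2, -3:+1/1*
[1] end (terminal -1, X#4); searched 9 to 8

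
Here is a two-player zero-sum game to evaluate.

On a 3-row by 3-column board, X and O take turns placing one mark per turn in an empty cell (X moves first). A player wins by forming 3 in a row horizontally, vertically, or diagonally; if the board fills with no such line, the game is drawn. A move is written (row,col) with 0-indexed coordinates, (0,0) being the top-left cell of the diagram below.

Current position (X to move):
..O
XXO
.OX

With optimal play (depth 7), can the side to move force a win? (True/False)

X winning at [..O/XXO/.OX]: True

[..O/XXO/.OX] X move#1: (0,0):+1/X.O/XXO/.OX*, (0,1):+0/.XO/XXO/.OX, (2,0):+0/..O/XXO/XOX
[X.O/XXO/.OX] end (terminal -1, O#2); searched ..O/XXO/.OX to 7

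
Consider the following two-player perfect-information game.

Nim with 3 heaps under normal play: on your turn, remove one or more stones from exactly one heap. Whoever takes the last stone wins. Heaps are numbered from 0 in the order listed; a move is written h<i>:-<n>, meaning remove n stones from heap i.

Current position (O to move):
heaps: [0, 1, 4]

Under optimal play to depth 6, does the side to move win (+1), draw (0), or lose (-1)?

ply 1, O at (0,1,4) | h1:-1=-1→(0,0,4); h2:-1=-1→(0,1,3); h2:-2=-1→(0,1,2); h2:-3=+1→(0,1,1)*; h2:-4=-1→(0,1,0)
ply 2, X at (0,1,1) | h1:-1=-1→(0,0,1)*; h2:-1=-1→(0,1,0)
ply 3, O at (0,0,1) | h2:-1=+1→(0,0,0)*
ply 4: (0,0,0) is terminal -1 (X); from (0,1,4) depth 6

value((0,1,4), O) = +1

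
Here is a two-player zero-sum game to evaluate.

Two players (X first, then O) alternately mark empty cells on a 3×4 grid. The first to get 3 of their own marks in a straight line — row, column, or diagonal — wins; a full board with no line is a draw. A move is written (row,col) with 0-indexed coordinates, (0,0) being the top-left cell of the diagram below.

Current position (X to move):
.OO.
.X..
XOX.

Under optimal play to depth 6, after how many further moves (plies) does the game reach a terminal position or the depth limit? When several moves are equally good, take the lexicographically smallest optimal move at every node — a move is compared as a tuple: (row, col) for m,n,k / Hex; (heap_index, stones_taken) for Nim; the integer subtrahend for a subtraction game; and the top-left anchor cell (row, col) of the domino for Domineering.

[.OO./.X../XOX.] X move#1: (0,0):+1/XOO./.X../XOX.*, (0,3):-1/.OOX/.X../XOX., (1,0):-1/.OO./XX../XOX., (1,2):-1/.OO./.XX./XOX., (1,3):-1/.OO./.X.X/XOX., (2,3):-1/.OO./.X../XOXX
[XOO./.X../XOX.] end (terminal -1, O#2); searched .OO./.X../XOX. to 6

PV length from [.OO./.X../XOX.]: 1 ply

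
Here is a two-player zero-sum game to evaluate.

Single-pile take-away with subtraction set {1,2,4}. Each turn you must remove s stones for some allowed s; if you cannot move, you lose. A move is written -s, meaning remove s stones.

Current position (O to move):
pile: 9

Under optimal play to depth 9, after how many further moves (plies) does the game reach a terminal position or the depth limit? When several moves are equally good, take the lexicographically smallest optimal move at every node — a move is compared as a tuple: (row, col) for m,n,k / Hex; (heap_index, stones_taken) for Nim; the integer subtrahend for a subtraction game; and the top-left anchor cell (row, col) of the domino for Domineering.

[9] O move#1: -1:-1/8*, -2:-1/7, -4:-1/5
[8] X move#2: -1:-1/7, -2:+1/6*, -4:-1/4
[6] O move#3: -1:-1/5*, -2:-1/4, -4:-1/2
[5] X move#4: -1:-1/4, -2:+1/3*, -4:-1/1
[3] O move#5: -1:-1/2*, -2:-1/1
[2] X move#6: -1:-1/1, -2:+1/0*
[0] end (terminal -1, O#7); searched 9 to 9

PV length from [9]: 6 plies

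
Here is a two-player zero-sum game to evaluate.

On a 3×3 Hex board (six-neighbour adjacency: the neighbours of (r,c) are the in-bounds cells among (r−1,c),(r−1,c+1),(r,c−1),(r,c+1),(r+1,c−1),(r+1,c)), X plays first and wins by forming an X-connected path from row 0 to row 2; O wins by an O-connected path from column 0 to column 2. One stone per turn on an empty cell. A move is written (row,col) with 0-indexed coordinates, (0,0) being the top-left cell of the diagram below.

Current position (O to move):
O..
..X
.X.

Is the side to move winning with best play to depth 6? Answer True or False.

[O../..X/.X.] O move#1: (0,1):-1/OO./..X/.X., (0,2):+1/O.O/..X/.X.*, (1,0):-1/O../O.X/.X., (1,1):-1/O../.OX/.X., (2,0):-1/O../..X/OX., (2,2):-1/O../..X/.XO
[O.O/..X/.X.] X move#2: (0,1):-1/OXO/..X/.X.*, (1,0):-1/O.O/X.X/.X., (1,1):-1/O.O/.XX/.X., (2,0):-1/O.O/..X/XX., (2,2):-1/O.O/..X/.XX
[OXO/..X/.X.] O move#3: (1,0):-1/OXO/O.X/.X., (1,1):+1/OXO/.OX/.X.*, (2,0):-1/OXO/..X/OX., (2,2):-1/OXO/..X/.XO
[OXO/.OX/.X.] X move#4: (1,0):-1/OXO/XOX/.X.*, (2,0):-1/OXO/.OX/XX., (2,2):-1/OXO/.OX/.XX
[OXO/XOX/.X.] O move#5: (2,0):+1/OXO/XOX/OX.*, (2,2):-1/OXO/XOX/.XO
[OXO/XOX/OX.] end (terminal -1, X#6); searched O../..X/.X. to 6

O winning at [O../..X/.X.]: True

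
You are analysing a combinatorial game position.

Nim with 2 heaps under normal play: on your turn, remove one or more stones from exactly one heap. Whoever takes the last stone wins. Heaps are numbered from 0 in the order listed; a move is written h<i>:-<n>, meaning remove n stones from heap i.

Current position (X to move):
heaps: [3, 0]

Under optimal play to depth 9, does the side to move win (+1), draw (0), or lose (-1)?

p1 X@[(3,0)]: h0:-1[(2,0)]-1 h0:-2[(1,0)]-1 h0:-3[(0,0)]+1*
p2 O@[(0,0)] terminal -1; root [(3,0)] d9

value((3,0), X) = +1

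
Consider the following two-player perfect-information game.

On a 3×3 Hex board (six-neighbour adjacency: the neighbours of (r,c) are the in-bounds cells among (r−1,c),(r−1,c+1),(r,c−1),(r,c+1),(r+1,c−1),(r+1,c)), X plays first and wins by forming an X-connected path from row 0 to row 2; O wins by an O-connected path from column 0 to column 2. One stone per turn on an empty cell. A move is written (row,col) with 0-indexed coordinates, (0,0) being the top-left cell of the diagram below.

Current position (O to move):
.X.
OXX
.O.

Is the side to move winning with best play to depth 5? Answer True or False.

ply 1, O at .X./OXX/.O. | (0,0)=-1→OX./OXX/.O.*; (0,2)=-1→.XO/OXX/.O.; (2,0)=-1→.X./OXX/OO.; (2,2)=-1→.X./OXX/.OO
ply 2, X at OX./OXX/.O. | (0,2)=+1→OXX/OXX/.O.*; (2,0)=+1→OX./OXX/XO.; (2,2)=+1→OX./OXX/.OX
ply 3, O at OXX/OXX/.O. | (2,0)=-1→OXX/OXX/OO.*; (2,2)=-1→OXX/OXX/.OO
ply 4, X at OXX/OXX/OO. | (2,2)=+1→OXX/OXX/OOX*
ply 5: OXX/OXX/OOX is terminal -1 (O); from .X./OXX/.O. depth 5

O winning at [.X./OXX/.O.]: False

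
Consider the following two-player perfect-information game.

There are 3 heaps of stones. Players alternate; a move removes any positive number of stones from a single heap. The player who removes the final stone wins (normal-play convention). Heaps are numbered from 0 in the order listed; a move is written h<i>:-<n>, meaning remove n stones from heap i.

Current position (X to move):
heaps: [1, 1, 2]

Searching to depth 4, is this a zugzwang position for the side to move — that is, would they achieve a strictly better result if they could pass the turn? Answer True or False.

[(1,1,2)] X move#1: h0:-1:-1/(0,1,2), h1:-1:-1/(1,0,2), h2:-1:-1/(1,1,1), h2:-2:+1/(1,1,0)*
[(1,1,0)] O move#2: h0:-1:-1/(0,1,0)*, h1:-1:-1/(1,0,0)
[(0,1,0)] X move#3: h1:-1:+1/(0,0,0)*
[(0,0,0)] end (terminal -1, O#4); searched (1,1,2) to 4
if X skipped the turn, O would face:
~ [(1,1,2)] O move#1: h0:-1:-1/(0,1,2), h1:-1:-1/(1,0,2), h2:-1:-1/(1,1,1), h2:-2:+1/(1,1,0)*
~ [(1,1,0)] X move#2: h0:-1:-1/(0,1,0)*, h1:-1:-1/(1,0,0)
~ [(0,1,0)] O move#3: h1:-1:+1/(0,0,0)*
~ [(0,0,0)] end (terminal -1, X#4); searched (1,1,2) to 4
compare (X): move=+1 vs pass=-1

zugzwang((1,1,2), X) = False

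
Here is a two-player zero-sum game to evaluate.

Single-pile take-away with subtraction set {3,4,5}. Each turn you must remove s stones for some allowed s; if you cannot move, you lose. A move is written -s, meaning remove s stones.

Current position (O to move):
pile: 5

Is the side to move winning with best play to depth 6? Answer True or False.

ply 1, O at 5 | -3=+1→2*; -4=+1→1; -5=+1→0
ply 2: 2 is terminal -1 (X); from 5 depth 6

O winning at [5]: True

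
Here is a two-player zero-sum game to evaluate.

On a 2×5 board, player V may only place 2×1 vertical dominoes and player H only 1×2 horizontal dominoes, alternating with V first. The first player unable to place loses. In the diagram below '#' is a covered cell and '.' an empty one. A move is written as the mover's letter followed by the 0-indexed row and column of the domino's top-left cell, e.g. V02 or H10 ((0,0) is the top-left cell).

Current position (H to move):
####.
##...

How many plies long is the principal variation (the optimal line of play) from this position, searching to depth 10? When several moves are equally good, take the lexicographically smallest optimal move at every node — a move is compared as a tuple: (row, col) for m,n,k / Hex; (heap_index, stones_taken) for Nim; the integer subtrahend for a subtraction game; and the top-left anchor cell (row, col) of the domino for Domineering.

[####./##...] H move#1: H12:-1/####./####., H13:+1/####./##.##*
[####./##.##] end (terminal -1, V#2); searched ####./##... to 10

PV length from [####./##...]: 1 ply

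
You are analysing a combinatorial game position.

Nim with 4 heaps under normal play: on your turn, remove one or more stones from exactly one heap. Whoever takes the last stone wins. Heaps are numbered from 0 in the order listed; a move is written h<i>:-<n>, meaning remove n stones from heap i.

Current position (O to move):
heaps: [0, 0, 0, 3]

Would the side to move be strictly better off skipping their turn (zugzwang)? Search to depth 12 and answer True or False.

zugzwang((0,0,0,3), O) = False

ply 1, O at (0,0,0,3) | h3:-1=-1→(0,0,0,2); h3:-2=-1→(0,0,0,1); h3:-3=+1→(0,0,0,0)*
ply 2: (0,0,0,0) is terminal -1 (X); from (0,0,0,3) depth 12
if O skipped the turn, X would face:
~ ply 1, X at (0,0,0,3) | h3:-1=-1→(0,0,0,2); h3:-2=-1→(0,0,0,1); h3:-3=+1→(0,0,0,0)*
~ ply 2: (0,0,0,0) is terminal -1 (O); from (0,0,0,3) depth 12
compare (O): move=+1 vs pass=-1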